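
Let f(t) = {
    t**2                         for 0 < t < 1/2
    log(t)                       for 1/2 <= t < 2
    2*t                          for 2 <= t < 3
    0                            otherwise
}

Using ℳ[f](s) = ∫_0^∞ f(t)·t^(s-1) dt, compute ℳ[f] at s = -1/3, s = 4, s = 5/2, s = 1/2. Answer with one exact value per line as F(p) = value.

linearity at 1/2, 2 turns ℳ[f](s) into 3 summed integrals
segment 0 to 1/2 holds t**2; add its integral
the [1/2, 2) slice contributes ∫ log(t)·t^(s-1) dt
segment [2, 3) carries 2*t; integrate it

F(-1/3) = 3*2**(1/3)*(-50*2**(1/3) - log(2**(10*2**(1/3) + 20)) + 10*6**(2/3) + 61)/20
F(4) = 257*log(2)/64 + 320281/3840
F(5/2) = sqrt(2)*(-130649 + 41580*log(2) + 194400*sqrt(6))/25200
F(1/2) = sqrt(2)*(-277 + 180*log(2) + 120*sqrt(6))/60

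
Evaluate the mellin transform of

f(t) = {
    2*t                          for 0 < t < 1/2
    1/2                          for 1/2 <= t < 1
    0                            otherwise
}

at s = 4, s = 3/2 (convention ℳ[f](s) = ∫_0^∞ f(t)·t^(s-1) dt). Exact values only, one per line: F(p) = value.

the common scale on t comes off first: t on [0, 1); 1/2 on [1, 2)
cuts at 1/2: linearity sums the 2 kernel integrals
[0, 1/2) adds the kernel integral of 2*t
∫ over [1/2, 1) of 1/2·t^(s-1) joins the sum

F(4) = 83/640
F(3/2) = sqrt(2)/60 + 1/3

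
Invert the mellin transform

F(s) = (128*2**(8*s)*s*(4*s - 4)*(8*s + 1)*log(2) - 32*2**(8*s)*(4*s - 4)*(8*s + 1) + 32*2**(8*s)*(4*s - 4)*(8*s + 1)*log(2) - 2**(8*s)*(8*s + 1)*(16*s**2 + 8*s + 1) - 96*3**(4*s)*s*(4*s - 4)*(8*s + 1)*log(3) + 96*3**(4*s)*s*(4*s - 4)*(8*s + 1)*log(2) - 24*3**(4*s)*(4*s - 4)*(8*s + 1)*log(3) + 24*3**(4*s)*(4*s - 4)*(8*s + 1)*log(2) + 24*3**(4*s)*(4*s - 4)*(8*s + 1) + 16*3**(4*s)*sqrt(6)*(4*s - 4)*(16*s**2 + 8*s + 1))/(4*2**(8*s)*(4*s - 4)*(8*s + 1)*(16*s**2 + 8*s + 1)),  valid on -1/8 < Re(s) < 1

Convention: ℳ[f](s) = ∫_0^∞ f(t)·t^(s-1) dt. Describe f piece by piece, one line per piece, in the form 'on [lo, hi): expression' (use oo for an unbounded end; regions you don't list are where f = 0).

undo the power substitution: sqrt(2)*t**(1/4) on [0, 9/16); 2*sqrt(t)*log(2*sqrt(t)) on [9/16, 1); 1/(16*t**2) on [1, ∞)
undo the power substitution: sqrt(2)*sqrt(t) on [0, 3/4); 2*t*log(2*t) on [3/4, 1); 1/(16*t**4) on [1, ∞)
back out the common scale on t: sqrt(t) on [0, 3/2); t*log(t) on [3/2, 2); t**(-4) on [2, ∞)
decompose at 81/256, 1; ℳ[f](s) sums the 3 pieces' integrals
∫ sqrt(2)*t**(1/8)·t^(s-1) over [0, 81/256)
on [81/256, 1) integrate f = 2*t**(1/4)*log(2*t**(1/4)) against the kernel
segment [1, ∞) carries 1/(16*t); integrate it

on [0, 81/256): sqrt(2)*t**(1/8)
on [81/256, 1): 2*t**(1/4)*log(2*t**(1/4))
on [1, oo): 1/(16*t)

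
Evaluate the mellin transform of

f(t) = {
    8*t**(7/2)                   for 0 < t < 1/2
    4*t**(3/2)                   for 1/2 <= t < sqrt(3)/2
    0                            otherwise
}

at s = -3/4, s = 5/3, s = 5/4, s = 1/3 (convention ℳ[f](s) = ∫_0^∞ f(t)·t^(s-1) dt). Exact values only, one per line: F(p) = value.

F(-3/4) = 4*2**(1/4)*(-19 + 22*3**(3/8))/33
F(5/3) = 3*2**(5/6)*(-43 + 186*3**(7/12))/2356
F(5/4) = 3*2**(1/4)*(-9 + 38*3**(3/8))/209
F(1/3) = 3*2**(1/6)*(-35 + 46*3**(11/12))/253

back out the shared t-power: 8*t**3 on [0, 1/2); 4*t on [1/2, sqrt(3)/2)
the common scale on t comes off first: t**3 on [0, 1); 2*t on [1, sqrt(3))
remove the power substitution first: t**(3/2) on [0, 1); 2*sqrt(t) on [1, 3)
split f at 1/2: ℳ[f](s) collects 2 kernel integrals
over [0, 1/2), the kernel integral of 8*t**(7/2) enters the sum
on [1/2, sqrt(3)/2) integrate f = 4*t**(3/2) against the kernel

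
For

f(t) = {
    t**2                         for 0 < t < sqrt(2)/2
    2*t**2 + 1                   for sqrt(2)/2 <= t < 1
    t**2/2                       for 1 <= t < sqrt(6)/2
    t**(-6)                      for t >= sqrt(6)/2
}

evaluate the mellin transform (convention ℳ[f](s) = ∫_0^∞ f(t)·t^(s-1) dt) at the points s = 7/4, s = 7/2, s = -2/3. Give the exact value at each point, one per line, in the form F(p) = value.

F(7/4) = 2**(1/8)*(-11322 + 4333*3**(7/8) + 15606*2**(7/8))/32130
F(7/2) = 2**(1/4)*(-2610 + 5299*3**(3/4) + 7740*2**(3/4))/27720
F(-2/3) = 2**(1/3)*(-405*2**(2/3) + 437*3**(2/3) + 2430)/2160

the power substitution comes off first: t on [0, 1/2); 2*t + 1 on [1/2, 1); t/2 on [1, 3/2); …
f breaks at sqrt(2)/2, 1, sqrt(6)/2 into 4 integrals to sum
piece [0, sqrt(2)/2): integrate t**2 against the kernel
for t in [sqrt(2)/2, 1): the term is ∫ (2*t**2 + 1)·t^(s-1)
on [1, sqrt(6)/2) integrate f = t**2/2 against the kernel
piece [sqrt(6)/2, ∞): integrate t**(-6) against the kernel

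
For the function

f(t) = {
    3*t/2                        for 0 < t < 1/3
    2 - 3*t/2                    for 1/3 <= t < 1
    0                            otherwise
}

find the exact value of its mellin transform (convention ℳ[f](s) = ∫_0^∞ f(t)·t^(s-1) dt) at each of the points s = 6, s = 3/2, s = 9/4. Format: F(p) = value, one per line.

reversing the common scale on t: t on [0, 1/2); 2 - t on [1/2, 3/2)
decompose at 1/3; ℳ[f](s) sums the 2 pieces' integrals
over [0, 1/3), the kernel integral of 3*t/2 enters the sum
on [1/3, 1): add ∫ (2 - 3*t/2)·t^(s-1) dt

F(6) = 3637/30618
F(3/2) = 11/15 - 14*sqrt(3)/135
F(9/4) = 50/117 - 68*3**(3/4)/3159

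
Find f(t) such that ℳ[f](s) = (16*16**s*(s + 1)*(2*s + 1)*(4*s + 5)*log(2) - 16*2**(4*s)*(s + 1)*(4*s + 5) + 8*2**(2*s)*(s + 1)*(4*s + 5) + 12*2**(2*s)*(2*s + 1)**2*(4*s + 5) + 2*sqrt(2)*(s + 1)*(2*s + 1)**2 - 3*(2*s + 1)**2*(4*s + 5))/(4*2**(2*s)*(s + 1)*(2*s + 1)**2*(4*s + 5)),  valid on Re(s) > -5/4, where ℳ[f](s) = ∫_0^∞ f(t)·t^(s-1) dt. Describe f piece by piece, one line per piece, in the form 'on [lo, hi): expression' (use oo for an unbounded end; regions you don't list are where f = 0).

on [0, 1/4): t**(5/4)
on [1/4, 1): 3*t
on [1, 4): sqrt(t)*log(sqrt(t))

invert the power substitution to get t**(5/2) on [0, 1/2); 3*t**2 on [1/2, 1); t*log(t) on [1, 2)
remove the shared t-power first: t**(3/2) on [0, 1/2); 3*t on [1/2, 1); log(t) on [1, 2)
cuts at 1/4, 1: linearity sums the 3 kernel integrals
∫ over [0, 1/4) of t**(5/4)·t^(s-1) joins the sum
on [1/4, 1) integrate f = 3*t against the kernel
segment 1 to 4 holds sqrt(t)*log(sqrt(t)); add its integral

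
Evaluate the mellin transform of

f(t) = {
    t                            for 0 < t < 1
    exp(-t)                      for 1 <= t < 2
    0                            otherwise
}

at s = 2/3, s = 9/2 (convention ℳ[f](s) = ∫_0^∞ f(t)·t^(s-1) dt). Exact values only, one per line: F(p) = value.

along the cuts 1, ℳ[f](s) splits into 2 integrals
∫ t·t^(s-1) over [0, 1)
the [1, 2) slice contributes ∫ exp(-t)·t^(s-1) dt

F(2/3) = -uppergamma(2/3, 2) + uppergamma(2/3, 1) + 3/5
F(9/2) = (-9262*sqrt(2) + (-1155*sqrt(pi)*erfc(sqrt(2)) + 32 + 1155*sqrt(pi)*erfc(1))*exp(2) + 4642*E)*exp(-2)/176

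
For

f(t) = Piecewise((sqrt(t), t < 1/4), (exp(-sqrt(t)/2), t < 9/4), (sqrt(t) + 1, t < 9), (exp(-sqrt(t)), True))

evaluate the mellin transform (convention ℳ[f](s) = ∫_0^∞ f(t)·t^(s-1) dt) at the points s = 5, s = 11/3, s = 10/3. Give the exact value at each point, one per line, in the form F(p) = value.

strip the power substitution: t on [0, 1/2); exp(-t/2) on [1/2, 3/2); t + 1 on [3/2, 3); …
f breaks at 1/4, 9/4, 9 into 4 integrals to sum
on [0, 1/4): add ∫ sqrt(t)·t^(s-1) dt
segment [1/4, 9/4) carries exp(-sqrt(t)/2); integrate it
segment 9/4 to 9 holds (sqrt(t) + 1); add its integral
[9, ∞) adds the kernel integral of exp(-sqrt(t))

F(5) = -201383466759*exp(-3/4)/128 + 2477577947/56320 + 14561208*exp(-3) + 122145247909*exp(-1/4)/128
F(11/3) = 2**(2/3)*(-9011200*2**(2/3)*uppergamma(22/3, 3/4) - 380538*3**(1/3) + 33 + 70400*2**(1/3)*uppergamma(22/3, 3) + 76422528*6**(1/3) + 9011200*2**(2/3)*uppergamma(22/3, 1/4))/70400
F(10/3) = 2**(1/3)*(-3768320*2**(1/3)*uppergamma(20/3, 3/4) - 115911*3**(2/3) + 30 + 29440*2**(2/3)*uppergamma(20/3, 3) + 11617344*6**(2/3) + 3768320*2**(1/3)*uppergamma(20/3, 1/4))/29440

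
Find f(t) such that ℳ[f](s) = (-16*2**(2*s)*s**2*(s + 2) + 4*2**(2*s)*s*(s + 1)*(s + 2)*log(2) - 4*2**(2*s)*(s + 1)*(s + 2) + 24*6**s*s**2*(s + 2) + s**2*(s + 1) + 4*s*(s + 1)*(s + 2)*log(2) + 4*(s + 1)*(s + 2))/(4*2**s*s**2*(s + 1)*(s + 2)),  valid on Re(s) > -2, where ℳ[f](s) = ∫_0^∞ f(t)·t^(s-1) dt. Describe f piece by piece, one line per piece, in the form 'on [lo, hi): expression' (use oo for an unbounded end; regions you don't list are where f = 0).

slice at 1/2, 2, transform all 3 pieces, and sum them
on [0, 1/2) integrate f = t**2 against the kernel
on [1/2, 2) integrate f = log(t) against the kernel
the [2, 3) slice contributes ∫ 2*t·t^(s-1) dt

on [0, 1/2): t**2
on [1/2, 2): log(t)
on [2, 3): 2*t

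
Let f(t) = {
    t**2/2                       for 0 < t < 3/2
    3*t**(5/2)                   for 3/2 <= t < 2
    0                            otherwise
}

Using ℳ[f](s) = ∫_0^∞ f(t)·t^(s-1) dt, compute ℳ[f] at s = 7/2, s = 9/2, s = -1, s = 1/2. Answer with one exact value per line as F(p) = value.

f breaks at 3/2 into 2 integrals to sum
the [0, 3/2) slice contributes ∫ t**2/2·t^(s-1) dt
for t in [3/2, 2): the term is ∫ 3*t**(5/2)·t^(s-1)

F(7/2) = 243*sqrt(6)/704 + 3367/128
F(9/2) = 729*sqrt(6)/1664 + 42591/896
F(-1) = -3*sqrt(6)/2 + 3/4 + 4*sqrt(2)
F(1/2) = 9*sqrt(6)/40 + 37/8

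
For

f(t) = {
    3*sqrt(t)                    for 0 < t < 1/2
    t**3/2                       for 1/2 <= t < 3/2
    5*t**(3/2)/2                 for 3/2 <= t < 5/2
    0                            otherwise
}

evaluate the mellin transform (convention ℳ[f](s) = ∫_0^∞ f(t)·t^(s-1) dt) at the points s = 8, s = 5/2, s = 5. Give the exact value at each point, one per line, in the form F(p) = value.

F(8) = -98415*sqrt(6)/19456 + 3*sqrt(2)/4352 + 88573/22528 + 9765625*sqrt(10)/19456
F(5/2) = -sqrt(2)/704 + 243*sqrt(6)/704 + 171/8
F(5) = -3645*sqrt(6)/1664 + 3*sqrt(2)/352 + 205/128 + 78125*sqrt(10)/1664

f breaks at 1/2, 3/2 into 3 integrals to sum
for t in [0, 1/2): the term is ∫ 3*sqrt(t)·t^(s-1)
for t in [1/2, 3/2): the term is ∫ t**3/2·t^(s-1)
[3/2, 5/2) adds the kernel integral of 5*t**(3/2)/2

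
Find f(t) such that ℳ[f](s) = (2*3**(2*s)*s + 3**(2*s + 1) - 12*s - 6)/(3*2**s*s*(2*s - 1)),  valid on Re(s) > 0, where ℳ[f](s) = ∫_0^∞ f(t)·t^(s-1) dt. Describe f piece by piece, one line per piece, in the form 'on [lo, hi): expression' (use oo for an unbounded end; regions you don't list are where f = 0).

the common scale on t comes off first: 1 on [0, 1/4); (2 - sqrt(t))/sqrt(t) on [1/4, 9/4)
invert the power substitution to get 1 on [0, 1/2); (2 - t)/t on [1/2, 3/2)
reversing the shared t-power: t on [0, 1/2); 2 - t on [1/2, 3/2)
treat the 2 regions marked off by 1/2 separately and sum
∫ over [0, 1/2) of 1·t^(s-1) joins the sum
on [1/2, 9/2): add ∫ sqrt(2)*(-sqrt(2)*sqrt(t)/2 + 2)/sqrt(t)·t^(s-1) dt

on [0, 1/2): 1
on [1/2, 9/2): sqrt(2)*(-sqrt(2)*sqrt(t)/2 + 2)/sqrt(t)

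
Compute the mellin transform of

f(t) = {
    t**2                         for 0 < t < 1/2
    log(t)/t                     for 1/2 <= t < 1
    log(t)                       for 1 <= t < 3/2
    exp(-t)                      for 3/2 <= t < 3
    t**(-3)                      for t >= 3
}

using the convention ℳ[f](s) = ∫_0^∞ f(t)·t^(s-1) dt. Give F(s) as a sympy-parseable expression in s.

(108*2**s*s**2*(s - 3)*(s + 2)*(s**2 - 2*s + 1)*uppergamma(s, 3/2) - 108*2**s*s**2*(s - 3)*(s + 2)*(s**2 - 2*s + 1)*uppergamma(s, 3) - 108*2**s*s**2*(s - 3)*(s + 2) + 108*2**s*(s - 3)*(s + 2)*(s**2 - 2*s + 1) - 108*3**s*s*(s - 3)*(s + 2)*(s**2 - 2*s + 1)*log(2) + 108*3**s*s*(s - 3)*(s + 2)*(s**2 - 2*s + 1)*log(3) - 108*3**s*(s - 3)*(s + 2)*(s**2 - 2*s + 1) - 4*6**s*s**2*(s + 2)*(s**2 - 2*s + 1) + 216*s**3*(s - 3)*(s + 2)*log(2) - 216*s**2*(s - 3)*(s + 2)*log(2) + 216*s**2*(s - 3)*(s + 2) + 27*s**2*(s - 3)*(s**2 - 2*s + 1))/(108*2**s*s**2*(s - 3)*(s + 2)*(s**2 - 2*s + 1))
  -2 < Re(s) < 3

decompose at 1/2, 1, 3/2, 3; ℳ[f](s) sums the 5 pieces' integrals
on [0, 1/2) integrate f = t**2 against the kernel
between 1/2 and 1 the integrand is log(t)/t·t^(s-1)
on [1, 3/2) integrate f = log(t) against the kernel
segment 3/2 to 3 holds exp(-t); add its integral
∫ over [3, ∞) of t**(-3)·t^(s-1) joins the sum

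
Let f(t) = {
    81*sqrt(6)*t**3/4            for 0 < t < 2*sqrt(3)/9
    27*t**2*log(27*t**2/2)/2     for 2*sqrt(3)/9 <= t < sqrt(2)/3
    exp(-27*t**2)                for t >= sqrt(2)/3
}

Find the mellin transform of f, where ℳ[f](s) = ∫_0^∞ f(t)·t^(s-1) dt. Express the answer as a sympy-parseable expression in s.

(-12**(s/2)*s*(s + 3)*log(2) - 2*12**(s/2)*(s + 3)*log(2) + 2*12**(s/2)*(s + 3) + 4*12**(s/2)*sqrt(2)*(s**2/4 + s + 1) + 3*18**(s/2)*s*(s + 3)*log(3)/2 - 3*18**(s/2)*(s + 3) + 3*18**(s/2)*(s + 3)*log(3) + 3**(s/2)*(s + 3)*(s**2/4 + s + 1)*uppergamma(s/2, 6))/(2*3**s*9**(s/2)*(s + 3)*(s**2/4 + s + 1))
  Re(s) > -3

reversing the common scale on t: 3*sqrt(6)*t**3/4 on [0, 2*sqrt(3)/3); 3*t**2*log(3*t**2/2)/2 on [2*sqrt(3)/3, sqrt(2)); exp(-3*t**2) on [sqrt(2), ∞)
the power substitution comes off first: 3*sqrt(6)*t**(3/2)/4 on [0, 4/3); 3*t*log(3*t/2)/2 on [4/3, 2); exp(-3*t) on [2, ∞)
undo the common scale on t: t**(3/2) on [0, 2); t*log(t) on [2, 3); exp(-2*t) on [3, ∞)
along the cuts 2*sqrt(3)/9, sqrt(2)/3, ℳ[f](s) splits into 3 integrals
piece [0, 2*sqrt(3)/9): integrate 81*sqrt(6)*t**3/4 against the kernel
for t in [2*sqrt(3)/9, sqrt(2)/3): the term is ∫ 27*t**2*log(27*t**2/2)/2·t^(s-1)
on [sqrt(2)/3, ∞) integrate f = exp(-27*t**2) against the kernel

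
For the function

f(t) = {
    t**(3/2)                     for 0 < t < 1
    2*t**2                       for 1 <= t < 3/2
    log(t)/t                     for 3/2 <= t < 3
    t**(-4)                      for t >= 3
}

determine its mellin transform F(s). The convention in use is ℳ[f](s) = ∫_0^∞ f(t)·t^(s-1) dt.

(324*2**s*(s - 4)*(s + 2)*(s**2 - 2*s + 1) - 324*2**s*(s - 4)*(2*s + 3)*(s**2 - 2*s + 1) - 108*3**s*s*(s - 4)*(s + 2)*(2*s + 3)*log(3) + 108*3**s*s*(s - 4)*(s + 2)*(2*s + 3)*log(2) - 108*3**s*(s - 4)*(s + 2)*(2*s + 3)*log(2) + 108*3**s*(s - 4)*(s + 2)*(2*s + 3) + 108*3**s*(s - 4)*(s + 2)*(2*s + 3)*log(3) + 729*3**s*(s - 4)*(2*s + 3)*(s**2 - 2*s + 1) + 54*6**s*s*(s - 4)*(s + 2)*(2*s + 3)*log(3) - 54*6**s*(s - 4)*(s + 2)*(2*s + 3)*log(3) - 54*6**s*(s - 4)*(s + 2)*(2*s + 3) - 2*6**s*(s + 2)*(2*s + 3)*(s**2 - 2*s + 1))/(162*2**s*(s - 4)*(s + 2)*(2*s + 3)*(s**2 - 2*s + 1))
  -3/2 < Re(s) < 4

decompose at 1, 3/2, 3; ℳ[f](s) sums the 4 pieces' integrals
on [0, 1) integrate f = t**(3/2) against the kernel
piece [1, 3/2): integrate 2*t**2 against the kernel
between 3/2 and 3 the integrand is log(t)/t·t^(s-1)
over [3, ∞), the kernel integral of t**(-4) enters the sum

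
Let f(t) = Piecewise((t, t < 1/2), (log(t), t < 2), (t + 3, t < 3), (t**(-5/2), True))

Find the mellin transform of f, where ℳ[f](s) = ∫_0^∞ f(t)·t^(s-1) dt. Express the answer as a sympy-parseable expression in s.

(-270*2**(2*s)*s**2*(2*s - 5) + 54*2**(2*s)*s*(s + 1)*(2*s - 5)*log(2) - 162*2**(2*s)*s*(2*s - 5) - 54*2**(2*s)*(s + 1)*(2*s - 5) - 4*sqrt(3)*6**s*s**2*(s + 1) + 324*6**s*s**2*(2*s - 5) + 162*6**s*s*(2*s - 5) + 27*s**2*(2*s - 5) + 54*s*(s + 1)*(2*s - 5)*log(2) + (2*s - 5)*(54*s + 54))/(54*2**s*s**2*(s + 1)*(2*s - 5))
  -1 < Re(s) < 5/2

cuts at 1/2, 2, 3: linearity sums the 4 kernel integrals
between 0 and 1/2 the integrand is t·t^(s-1)
piece [1/2, 2): integrate log(t) against the kernel
between 2 and 3 the integrand is (t + 3)·t^(s-1)
on [3, ∞): add ∫ t**(-5/2)·t^(s-1) dt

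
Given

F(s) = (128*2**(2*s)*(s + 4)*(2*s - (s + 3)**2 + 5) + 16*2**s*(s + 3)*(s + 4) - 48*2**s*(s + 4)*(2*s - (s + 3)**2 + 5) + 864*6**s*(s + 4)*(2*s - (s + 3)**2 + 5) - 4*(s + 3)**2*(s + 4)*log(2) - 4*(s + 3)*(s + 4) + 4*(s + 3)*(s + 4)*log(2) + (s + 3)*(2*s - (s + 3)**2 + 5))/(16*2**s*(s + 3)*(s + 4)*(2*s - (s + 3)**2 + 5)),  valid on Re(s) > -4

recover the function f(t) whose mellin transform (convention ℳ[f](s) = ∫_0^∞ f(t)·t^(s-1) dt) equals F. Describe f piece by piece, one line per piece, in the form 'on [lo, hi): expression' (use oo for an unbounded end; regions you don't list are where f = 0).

on [0, 1/2): t**4
on [1/2, 1): t**2*log(t)
on [1, 2): 3*t**3
on [2, 3): 2*t**3

strip the shared t-power: t**2 on [0, 1/2); log(t) on [1/2, 1); 3*t on [1, 2); …
strip the shared t-power: t on [0, 1/2); log(t)/t on [1/2, 1); 3 on [1, 2); …
treat the 4 regions marked off by 1/2, 1, 2 separately and sum
piece [0, 1/2): integrate t**4 against the kernel
between 1/2 and 1 the integrand is t**2*log(t)·t^(s-1)
on [1, 2): add ∫ 3*t**3·t^(s-1) dt
the [2, 3) slice contributes ∫ 2*t**3·t^(s-1) dt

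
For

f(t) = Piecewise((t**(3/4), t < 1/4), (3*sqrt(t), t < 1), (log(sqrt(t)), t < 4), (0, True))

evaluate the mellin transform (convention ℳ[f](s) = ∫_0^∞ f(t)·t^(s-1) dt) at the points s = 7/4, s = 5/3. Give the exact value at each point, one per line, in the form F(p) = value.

the power substitution comes off first: t**(3/2) on [0, 1/2); 3*t on [1/2, 1); log(t) on [1, 2)
split f at 1/4, 1: ℳ[f](s) collects 3 kernel integrals
for t in [0, 1/4): the term is ∫ t**(3/4)·t^(s-1)
on [1/4, 1): add ∫ 3*sqrt(t)·t^(s-1) dt
∫ over [1, 4) of log(sqrt(t))·t^(s-1) joins the sum

F(7/4) = sqrt(2)*(-31700 + 17747*sqrt(2) + 107520*log(2))/23520
F(5/3) = -36*2**(1/3)/25 - 9*2**(2/3)/208 + 3*2**(1/6)/232 + 1017/650 + 24*2**(1/3)*log(2)/5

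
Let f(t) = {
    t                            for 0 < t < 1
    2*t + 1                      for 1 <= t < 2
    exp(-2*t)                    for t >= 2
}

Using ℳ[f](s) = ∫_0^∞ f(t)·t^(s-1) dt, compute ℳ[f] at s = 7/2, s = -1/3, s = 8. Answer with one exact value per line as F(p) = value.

F(7/2) = (sqrt(2)*(945*sqrt(pi)*exp(4)*erfc(2) + 29988)/8064 + (-4096 + 75776*sqrt(2))*exp(4)/8064)*exp(-4)
F(-1/3) = 2**(1/3)*uppergamma(-1/3, 4) + 3/2 + 3*2**(2/3)/2
F(8) = 16319*exp(-4)/16 + 3493/24

breakpoints 1, 2: one integral from each of the 3 segments
on [0, 1): add ∫ t·t^(s-1) dt
∫ (2*t + 1)·t^(s-1) over [1, 2)
piece [2, ∞): integrate exp(-2*t) against the kernel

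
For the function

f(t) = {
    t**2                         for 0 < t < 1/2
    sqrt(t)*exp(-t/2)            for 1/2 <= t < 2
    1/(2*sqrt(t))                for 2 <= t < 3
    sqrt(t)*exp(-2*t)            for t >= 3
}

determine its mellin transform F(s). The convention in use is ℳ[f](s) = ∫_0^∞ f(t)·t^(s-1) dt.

back out the shared t-power: t**(3/2) on [0, 1/2); exp(-t/2) on [1/2, 2); 1/(2*t) on [2, 3); …
the 4 pieces separated at 1/2, 2, 3 each add one integral
over [0, 1/2), the kernel integral of t**2 enters the sum
∫ over [1/2, 2) of sqrt(t)*exp(-t/2)·t^(s-1) joins the sum
on [2, 3): add ∫ 1/(2*sqrt(t))·t^(s-1) dt
piece [3, ∞): integrate sqrt(t)*exp(-2*t) against the kernel

12**(1/2 - s)*(-8*2**(2*s)*6**(s + 1/2)*(s + 2)*(2*s - 1)*uppergamma(s + 1/2, 1) - 4*2**(2*s)*6**(s + 1/2)*(s + 2) + 4*24**(s + 1/2)*(s + 2)*(2*s - 1)*uppergamma(s + 1/2, 1/4) + 8*6**(2*s)*(s + 2) + 4*6**(s + 1/2)*(s + 2)*(2*s - 1)*uppergamma(s + 1/2, 6) + sqrt(2)*6**(s + 1/2)*(2*s - 1))/(48*(s + 2)*(2*s - 1))
  Re(s) > -2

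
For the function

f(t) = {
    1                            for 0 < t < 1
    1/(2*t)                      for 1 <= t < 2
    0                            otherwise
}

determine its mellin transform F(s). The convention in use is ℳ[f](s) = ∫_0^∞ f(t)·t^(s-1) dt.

reversing the shared t-power: t on [0, 1); 1/2 on [1, 2)
split f at 1: ℳ[f](s) collects 2 kernel integrals
piece [0, 1): integrate 1 against the kernel
segment [1, 2) carries 1/(2*t); integrate it

(2**s*s + 2*s - 4)/(4*s*(s - 1))
  Re(s) > 0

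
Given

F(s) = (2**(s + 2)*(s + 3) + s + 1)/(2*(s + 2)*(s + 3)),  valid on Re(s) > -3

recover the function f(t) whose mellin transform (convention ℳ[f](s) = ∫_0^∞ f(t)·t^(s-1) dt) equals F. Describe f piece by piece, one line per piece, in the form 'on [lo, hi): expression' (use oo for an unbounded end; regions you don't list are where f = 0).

on [0, 1): t**3
on [1, 2): t**2/2

the shared t-power comes off first: t**2 on [0, 1); t/2 on [1, 2)
the shared t-power comes off first: t on [0, 1); 1/2 on [1, 2)
along the cuts 1, ℳ[f](s) splits into 2 integrals
the [0, 1) slice contributes ∫ t**3·t^(s-1) dt
segment [1, 2) carries t**2/2; integrate it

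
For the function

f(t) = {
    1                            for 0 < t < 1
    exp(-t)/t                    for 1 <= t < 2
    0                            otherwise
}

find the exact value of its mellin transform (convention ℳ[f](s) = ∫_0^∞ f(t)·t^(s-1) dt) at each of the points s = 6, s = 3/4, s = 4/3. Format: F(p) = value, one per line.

F(6) = -168*exp(-2) + 1/6 + 65*exp(-1)
F(3/4) = -uppergamma(-1/4, 2) + uppergamma(-1/4, 1) + 4/3
F(4/3) = -uppergamma(1/3, 2) + uppergamma(1/3, 1) + 3/4

the shared t-power comes off first: t on [0, 1); exp(-t) on [1, 2)
along the cuts 1, ℳ[f](s) splits into 2 integrals
segment [0, 1) carries 1; integrate it
over [1, 2), the kernel integral of exp(-t)/t enters the sum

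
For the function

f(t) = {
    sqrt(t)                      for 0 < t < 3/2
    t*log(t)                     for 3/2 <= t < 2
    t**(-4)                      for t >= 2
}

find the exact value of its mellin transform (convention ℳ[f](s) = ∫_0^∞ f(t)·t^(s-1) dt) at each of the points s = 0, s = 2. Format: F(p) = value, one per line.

F(0) = -31/64 + log(8*sqrt(6)/9) + sqrt(6)
F(2) = -9*log(3)/8 - 7/18 + 9*sqrt(6)/20 + 91*log(2)/24

summing 3 kernel integrals split by 3/2, 2 yields ℳ[f](s)
for t in [0, 3/2): the term is ∫ sqrt(t)·t^(s-1)
piece [3/2, 2): integrate t*log(t) against the kernel
∫ t**(-4)·t^(s-1) over [2, ∞)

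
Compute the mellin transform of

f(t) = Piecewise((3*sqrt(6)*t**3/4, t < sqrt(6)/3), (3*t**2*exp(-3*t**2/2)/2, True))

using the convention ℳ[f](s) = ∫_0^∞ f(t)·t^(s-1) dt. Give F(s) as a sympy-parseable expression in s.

reversing the power substitution: 3*sqrt(6)*t**(3/2)/4 on [0, 2/3); 3*t*exp(-3*t/2)/2 on [2/3, ∞)
invert the common scale on t to get t**(3/2) on [0, 1); t*exp(-t) on [1, ∞)
remove the shared t-power first: sqrt(t) on [0, 1); exp(-t) on [1, ∞)
split f at sqrt(6)/3: ℳ[f](s) collects 2 kernel integrals
for t in [0, sqrt(6)/3): the term is ∫ 3*sqrt(6)*t**3/4·t^(s-1)
segment sqrt(6)/3 to ∞ holds 3*t**2*exp(-3*t**2/2)/2; add its integral

((s + 3)*uppergamma(s/2 + 1, 1) + 2)/(2*(3/2)**(s/2)*(s + 3))
  Re(s) > -3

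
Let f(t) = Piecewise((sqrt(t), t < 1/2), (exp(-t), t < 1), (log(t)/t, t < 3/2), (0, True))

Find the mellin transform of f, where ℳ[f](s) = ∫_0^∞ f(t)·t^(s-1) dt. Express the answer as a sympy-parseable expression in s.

(3*2**s*(2*s + 1)*(s**2 - 2*s + 1)*uppergamma(s, 1/2) - 3*2**s*(2*s + 1)*(s**2 - 2*s + 1)*uppergamma(s, 1) + 3*2**s*(2*s + 1) + 3**s*s*(2*s + 1)*(-2*log(2) + 2*log(3)) - 2*3**s*(2*s + 1) + 3**s*(2*s + 1)*(-2*log(3) + 2*log(2)) + 3*sqrt(2)*(s**2 - 2*s + 1))/(3*2**s*(2*s + 1)*(s**2 - 2*s + 1))
  Re(s) > -1/2

summing 3 kernel integrals split by 1/2, 1 yields ℳ[f](s)
the [0, 1/2) slice contributes ∫ sqrt(t)·t^(s-1) dt
piece [1/2, 1): integrate exp(-t) against the kernel
segment [1, 3/2) carries log(t)/t; integrate it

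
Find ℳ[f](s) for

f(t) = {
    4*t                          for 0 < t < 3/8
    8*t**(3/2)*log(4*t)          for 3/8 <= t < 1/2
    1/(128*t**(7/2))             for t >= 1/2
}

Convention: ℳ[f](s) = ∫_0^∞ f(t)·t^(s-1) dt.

the common scale on t comes off first: 2*t on [0, 3/4); 2*sqrt(2)*t**(3/2)*log(2*t) on [3/4, 1); sqrt(2)/(16*t**(7/2)) on [1, ∞)
the common scale on t comes off first: t on [0, 3/2); t**(3/2)*log(t) on [3/2, 2); t**(-7/2) on [2, ∞)
peel off the shared t-power: sqrt(t) on [0, 3/2); t*log(t) on [3/2, 2); t**(-4) on [2, ∞)
f breaks at 3/8, 1/2 into 3 integrals to sum
segment 0 to 3/8 holds 4*t; add its integral
over [3/8, 1/2), the kernel integral of 8*t**(3/2)*log(4*t) enters the sum
for t in [1/2, ∞): the term is ∫ 1/(128*t**(7/2))·t^(s-1)

2**(-3*s - 5/2)*(-2**(2*s + 6)*(s + 1)*(2*s - 7) + 3**(s + 1/2)*(s + 1)*(2*s - 7)*(2*s + 1)*(-12*log(3) + 12*log(2)) + 3**(s + 1/2)*(s + 1)*(2*s - 7)*(-24*log(3) + 24*log(2)) + 2*3**(s + 1/2)*sqrt(6)*(2*s - 7)*(8*s + (2*s + 1)**2 + 8) + 8*3**(s + 3/2)*(s + 1)*(2*s - 7) + 32*4**s*(s + 1)*(2*s - 7)*(2*s + 1)*log(2) + 64*4**s*(s + 1)*(2*s - 7)*log(2) - 4**s*(s + 1)*(8*s + (2*s + 1)**2 + 8))/((s + 1)*(2*s - 7)*(8*s + (2*s + 1)**2 + 8))
  -1 < Re(s) < 7/2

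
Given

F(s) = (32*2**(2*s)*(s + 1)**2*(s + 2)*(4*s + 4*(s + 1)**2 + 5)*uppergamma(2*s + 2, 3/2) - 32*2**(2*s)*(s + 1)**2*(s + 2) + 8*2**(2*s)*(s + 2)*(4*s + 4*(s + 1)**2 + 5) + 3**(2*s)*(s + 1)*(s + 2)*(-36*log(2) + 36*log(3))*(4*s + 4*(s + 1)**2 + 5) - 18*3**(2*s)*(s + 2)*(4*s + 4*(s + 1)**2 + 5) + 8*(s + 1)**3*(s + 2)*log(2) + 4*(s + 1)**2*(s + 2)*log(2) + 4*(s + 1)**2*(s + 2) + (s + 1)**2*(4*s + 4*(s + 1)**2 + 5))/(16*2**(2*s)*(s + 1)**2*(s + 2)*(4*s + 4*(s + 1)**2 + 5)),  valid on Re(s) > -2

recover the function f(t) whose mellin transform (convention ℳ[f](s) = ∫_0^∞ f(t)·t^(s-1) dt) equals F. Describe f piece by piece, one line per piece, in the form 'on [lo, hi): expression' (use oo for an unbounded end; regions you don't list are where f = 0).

reversing the shared t-power: t on [0, 1/4); sqrt(t)*log(sqrt(t)) on [1/4, 1); log(sqrt(t)) on [1, 9/4); …
remove the power substitution first: t**2 on [0, 1/2); t*log(t) on [1/2, 1); log(t) on [1, 3/2); …
split f at 1/4, 1, 9/4: ℳ[f](s) collects 4 kernel integrals
∫ t**2·t^(s-1) over [0, 1/4)
∫ over [1/4, 1) of t**(3/2)*log(sqrt(t))·t^(s-1) joins the sum
piece [1, 9/4): integrate t*log(sqrt(t)) against the kernel
on [9/4, ∞): add ∫ t*exp(-sqrt(t))·t^(s-1) dt

on [0, 1/4): t**2
on [1/4, 1): t**(3/2)*log(sqrt(t))
on [1, 9/4): t*log(sqrt(t))
on [9/4, oo): t*exp(-sqrt(t))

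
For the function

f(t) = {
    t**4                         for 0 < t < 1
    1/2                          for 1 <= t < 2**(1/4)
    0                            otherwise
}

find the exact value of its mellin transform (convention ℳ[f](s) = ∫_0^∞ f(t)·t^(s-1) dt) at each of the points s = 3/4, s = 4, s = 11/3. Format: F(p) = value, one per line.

F(3/4) = -26/57 + 2*2**(3/16)/3
F(4) = 1/4
F(11/3) = -3/506 + 3*2**(11/12)/22

invert the power substitution to get t**2 on [0, 1); 1/2 on [1, sqrt(2))
remove the power substitution first: t on [0, 1); 1/2 on [1, 2)
cuts at 1: linearity sums the 2 kernel integrals
∫ over [0, 1) of t**4·t^(s-1) joins the sum
segment 1 to 2**(1/4) holds 1/2; add its integral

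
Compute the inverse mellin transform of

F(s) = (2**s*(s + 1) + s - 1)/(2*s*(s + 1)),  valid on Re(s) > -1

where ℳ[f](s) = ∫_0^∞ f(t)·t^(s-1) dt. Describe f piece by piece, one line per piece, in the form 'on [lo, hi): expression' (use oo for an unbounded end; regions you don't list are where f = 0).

on [0, 1): t
on [1, 2): 1/2

decompose at 1; ℳ[f](s) sums the 2 pieces' integrals
over [0, 1), the kernel integral of t enters the sum
segment 1 to 2 holds 1/2; add its integral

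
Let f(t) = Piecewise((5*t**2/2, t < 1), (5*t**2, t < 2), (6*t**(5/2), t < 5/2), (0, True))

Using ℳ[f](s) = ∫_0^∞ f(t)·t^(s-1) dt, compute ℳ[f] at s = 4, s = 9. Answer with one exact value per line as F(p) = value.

F(4) = -768*sqrt(2)/13 + 635/12 + 46875*sqrt(10)/416
F(9) = -24576*sqrt(2)/23 + 20475/22 + 146484375*sqrt(10)/23552

along the cuts 1, 2, ℳ[f](s) splits into 3 integrals
on [0, 1): add ∫ 5*t**2/2·t^(s-1) dt
∫ 5*t**2·t^(s-1) over [1, 2)
∫ 6*t**(5/2)·t^(s-1) over [2, 5/2)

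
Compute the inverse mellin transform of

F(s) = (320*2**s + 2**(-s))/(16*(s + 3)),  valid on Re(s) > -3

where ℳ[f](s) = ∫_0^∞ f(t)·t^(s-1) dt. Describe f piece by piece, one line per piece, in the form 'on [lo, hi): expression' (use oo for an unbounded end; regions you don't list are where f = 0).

f breaks at 1/2 into 2 integrals to sum
on [0, 1/2) integrate f = 3*t**3 against the kernel
the [1/2, 2) slice contributes ∫ 5*t**3/2·t^(s-1) dt

on [0, 1/2): 3*t**3
on [1/2, 2): 5*t**3/2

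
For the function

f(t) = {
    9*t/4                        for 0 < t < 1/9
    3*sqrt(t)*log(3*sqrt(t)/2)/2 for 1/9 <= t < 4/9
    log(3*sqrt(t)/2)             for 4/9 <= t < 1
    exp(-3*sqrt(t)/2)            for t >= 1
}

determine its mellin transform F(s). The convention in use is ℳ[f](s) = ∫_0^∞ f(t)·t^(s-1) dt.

reversing the power substitution: 9*t**2/4 on [0, 1/3); 3*t*log(3*t/2)/2 on [1/3, 2/3); log(3*t/2) on [2/3, 1); …
remove the common scale on t first: t**2 on [0, 1/2); t*log(t) on [1/2, 1); log(t) on [1, 3/2); …
breakpoints 1/9, 4/9, 1: one integral from each of the 4 segments
for t in [0, 1/9): the term is ∫ 9*t/4·t^(s-1)
piece [1/9, 4/9): integrate 3*sqrt(t)*log(3*sqrt(t)/2)/2 against the kernel
∫ log(3*sqrt(t)/2)·t^(s-1) over [4/9, 1)
piece [1, ∞): integrate exp(-3*sqrt(t)/2) against the kernel

(8*2**(2*s)*s**2*(s + 1)*(4*s**2 + 4*s + 1)*uppergamma(2*s, 3/2) - 8*2**(2*s)*s**2*(s + 1) + 2*2**(2*s)*(s + 1)*(4*s**2 + 4*s + 1) + 9**s*s*(s + 1)*(-4*log(2) + 4*log(3))*(4*s**2 + 4*s + 1) - 2*9**s*(s + 1)*(4*s**2 + 4*s + 1) + 8*s**3*(s + 1)*log(2) + 4*s**2*(s + 1)*log(2) + 4*s**2*(s + 1) + s**2*(4*s**2 + 4*s + 1))/(4*9**s*s**2*(s + 1)*(4*s**2 + 4*s + 1))
  Re(s) > -1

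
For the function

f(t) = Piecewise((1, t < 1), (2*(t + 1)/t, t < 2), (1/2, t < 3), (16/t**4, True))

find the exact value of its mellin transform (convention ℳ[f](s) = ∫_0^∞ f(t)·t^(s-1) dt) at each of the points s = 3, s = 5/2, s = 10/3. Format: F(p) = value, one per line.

strip the common scale on t: 1 on [0, 1/2); (2*t + 1)/t on [1/2, 1); 1/2 on [1, 3/2); …
the shared t-power comes off first: t on [0, 1/2); 2*t + 1 on [1/2, 1); t/2 on [1, 3/2); …
summing 4 kernel integrals split by 1, 2, 3 yields ℳ[f](s)
[0, 1) adds the kernel integral of 1
[1, 2) adds the kernel integral of 2*(t + 1)/t
over [2, 3), the kernel integral of 1/2 enters the sum
∫ 16/t**4·t^(s-1) over [3, ∞)

F(3) = 33/2
F(5/2) = -26/15 + 403*sqrt(3)/135 + 76*sqrt(2)/15
F(10/3) = -81/70 + 246*2**(1/3)/35 + 241*3**(1/3)/20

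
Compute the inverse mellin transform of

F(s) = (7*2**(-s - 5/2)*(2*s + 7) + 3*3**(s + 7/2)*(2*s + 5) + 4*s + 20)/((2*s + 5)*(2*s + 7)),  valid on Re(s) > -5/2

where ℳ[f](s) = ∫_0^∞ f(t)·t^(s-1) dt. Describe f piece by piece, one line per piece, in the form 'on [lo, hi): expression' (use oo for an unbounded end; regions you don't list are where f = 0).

the 3 pieces separated at 1/2, 1 each add one integral
over [0, 1/2), the kernel integral of 6*t**(5/2) enters the sum
on [1/2, 1): add ∫ 5*t**(5/2)/2·t^(s-1) dt
∫ over [1, 3) of 3*t**(7/2)/2·t^(s-1) joins the sum

on [0, 1/2): 6*t**(5/2)
on [1/2, 1): 5*t**(5/2)/2
on [1, 3): 3*t**(7/2)/2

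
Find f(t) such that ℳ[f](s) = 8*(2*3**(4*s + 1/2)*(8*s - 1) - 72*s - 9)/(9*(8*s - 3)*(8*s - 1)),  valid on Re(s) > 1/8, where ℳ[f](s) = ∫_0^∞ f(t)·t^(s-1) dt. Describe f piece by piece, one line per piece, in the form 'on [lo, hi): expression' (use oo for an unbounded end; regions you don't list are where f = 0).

reversing the power substitution: t**(-1/4) on [0, 1); 2/t**(3/4) on [1, 9)
the shared t-power comes off first: t**(3/4) on [0, 1); 2*t**(1/4) on [1, 9)
reversing the power substitution: t**(3/2) on [0, 1); 2*sqrt(t) on [1, 3)
f breaks at 1 into 2 integrals to sum
∫ t**(-1/8)·t^(s-1) over [0, 1)
between 1 and 81 the integrand is 2/t**(3/8)·t^(s-1)

on [0, 1): t**(-1/8)
on [1, 81): 2/t**(3/8)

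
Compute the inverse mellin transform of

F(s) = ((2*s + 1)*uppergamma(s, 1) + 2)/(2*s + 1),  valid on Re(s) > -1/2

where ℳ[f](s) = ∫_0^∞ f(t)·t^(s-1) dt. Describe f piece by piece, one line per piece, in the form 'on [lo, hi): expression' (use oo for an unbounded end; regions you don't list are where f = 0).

on [0, 1): sqrt(t)
on [1, oo): exp(-t)

f breaks at 1 into 2 integrals to sum
∫ over [0, 1) of sqrt(t)·t^(s-1) joins the sum
the [1, ∞) slice contributes ∫ exp(-t)·t^(s-1) dt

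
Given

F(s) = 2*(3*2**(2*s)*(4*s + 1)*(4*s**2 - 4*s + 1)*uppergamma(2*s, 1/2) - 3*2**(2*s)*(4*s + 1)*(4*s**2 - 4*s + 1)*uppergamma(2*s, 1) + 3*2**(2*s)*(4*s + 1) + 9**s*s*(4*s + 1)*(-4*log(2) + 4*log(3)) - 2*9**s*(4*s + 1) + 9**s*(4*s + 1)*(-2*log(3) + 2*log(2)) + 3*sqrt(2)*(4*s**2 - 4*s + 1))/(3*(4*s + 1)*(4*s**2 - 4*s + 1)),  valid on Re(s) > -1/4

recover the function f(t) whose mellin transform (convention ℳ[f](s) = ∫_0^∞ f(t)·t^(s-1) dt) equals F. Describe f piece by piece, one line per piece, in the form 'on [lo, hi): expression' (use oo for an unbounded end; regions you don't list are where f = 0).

undo the power substitution: sqrt(2)*sqrt(t)/2 on [0, 1); exp(-t/2) on [1, 2); 2*log(t/2)/t on [2, 3)
invert the common scale on t to get sqrt(t) on [0, 1/2); exp(-t) on [1/2, 1); log(t)/t on [1, 3/2)
integrate the 3 segments split at 1, 4, then add the results
between 0 and 1 the integrand is sqrt(2)*t**(1/4)/2·t^(s-1)
[1, 4) adds the kernel integral of exp(-sqrt(t)/2)
segment [4, 9) carries 2*log(sqrt(t)/2)/sqrt(t); integrate it

on [0, 1): sqrt(2)*t**(1/4)/2
on [1, 4): exp(-sqrt(t)/2)
on [4, 9): 2*log(sqrt(t)/2)/sqrt(t)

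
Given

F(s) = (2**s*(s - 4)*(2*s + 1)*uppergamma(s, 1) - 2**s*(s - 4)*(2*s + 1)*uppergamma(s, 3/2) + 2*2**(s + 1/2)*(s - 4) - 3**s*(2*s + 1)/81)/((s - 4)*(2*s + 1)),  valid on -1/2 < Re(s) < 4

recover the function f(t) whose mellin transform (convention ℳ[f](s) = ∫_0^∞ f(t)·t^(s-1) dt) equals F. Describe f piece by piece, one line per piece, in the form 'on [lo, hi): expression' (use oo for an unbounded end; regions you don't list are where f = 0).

on [0, 2): sqrt(t)
on [2, 3): exp(-t/2)
on [3, oo): t**(-4)

breakpoints 2, 3: one integral from each of the 3 segments
on [0, 2) integrate f = sqrt(t) against the kernel
the [2, 3) slice contributes ∫ exp(-t/2)·t^(s-1) dt
∫ over [3, ∞) of t**(-4)·t^(s-1) joins the sum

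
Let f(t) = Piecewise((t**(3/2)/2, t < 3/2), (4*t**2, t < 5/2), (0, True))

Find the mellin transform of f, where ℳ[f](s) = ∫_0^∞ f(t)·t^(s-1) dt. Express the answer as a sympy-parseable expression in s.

(3*2**s*(3/2)**(s + 1/2)*(s + 2) - 18*3**s*(2*s + 3) + 50*5**s*(2*s + 3))/(2*2**s*(s + 2)*(2*s + 3))
  Re(s) > -3/2

treat the 2 regions marked off by 3/2 separately and sum
over [0, 3/2), the kernel integral of t**(3/2)/2 enters the sum
segment 3/2 to 5/2 holds 4*t**2; add its integral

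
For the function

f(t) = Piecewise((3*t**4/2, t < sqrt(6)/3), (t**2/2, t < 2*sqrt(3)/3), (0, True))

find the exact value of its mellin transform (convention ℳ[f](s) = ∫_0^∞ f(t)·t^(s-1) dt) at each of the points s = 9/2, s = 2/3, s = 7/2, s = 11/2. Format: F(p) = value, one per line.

peel off the power substitution: 3*t**2/2 on [0, 2/3); t/2 on [2/3, 4/3)
remove the shared t-power first: 3*t/2 on [0, 2/3); 1/2 on [2/3, 4/3)
remove the common scale on t first: t on [0, 1); 1/2 on [1, 2)
slice at sqrt(6)/3, transform all 2 pieces, and sum them
the [0, sqrt(6)/3) slice contributes ∫ 3*t**4/2·t^(s-1) dt
the [sqrt(6)/3, 2*sqrt(3)/3) slice contributes ∫ t**2/2·t^(s-1) dt

F(9/2) = 8*2**(1/4)*3**(3/4)*(9 + 136*2**(1/4))/17901
F(2/3) = 18**(1/3)/168 + 6**(2/3)/12
F(7/2) = 4*2**(3/4)*3**(1/4)*(7 + 60*2**(3/4))/4455
F(11/2) = 8*2**(3/4)*3**(1/4)*(11 + 152*2**(3/4))/23085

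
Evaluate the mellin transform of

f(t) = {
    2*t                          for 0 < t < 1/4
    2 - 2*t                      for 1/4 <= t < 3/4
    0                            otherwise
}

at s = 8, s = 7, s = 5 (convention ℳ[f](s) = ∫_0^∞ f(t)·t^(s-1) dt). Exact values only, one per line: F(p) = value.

F(8) = 9839/1179648
F(7) = 24039/1835008
F(5) = 2173/61440

the common scale on t comes off first: t on [0, 1/2); 2 - t on [1/2, 3/2)
breakpoints 1/4: one integral from each of the 2 segments
∫ 2*t·t^(s-1) over [0, 1/4)
on [1/4, 3/4): add ∫ (2 - 2*t)·t^(s-1) dt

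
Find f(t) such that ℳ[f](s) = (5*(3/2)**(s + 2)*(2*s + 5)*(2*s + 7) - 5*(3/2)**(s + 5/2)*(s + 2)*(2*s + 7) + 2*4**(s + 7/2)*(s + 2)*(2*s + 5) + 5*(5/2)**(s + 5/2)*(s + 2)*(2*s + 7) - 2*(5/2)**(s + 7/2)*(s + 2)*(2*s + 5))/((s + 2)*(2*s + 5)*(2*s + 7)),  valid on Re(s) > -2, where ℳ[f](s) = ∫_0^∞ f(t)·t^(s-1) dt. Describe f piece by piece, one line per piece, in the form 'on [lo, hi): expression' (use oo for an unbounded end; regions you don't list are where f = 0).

breakpoints 3/2, 5/2: one integral from each of the 3 segments
on [0, 3/2) integrate f = 5*t**2 against the kernel
segment 3/2 to 5/2 holds 5*t**(5/2)/2; add its integral
∫ over [5/2, 4) of t**(7/2)·t^(s-1) joins the sum

on [0, 3/2): 5*t**2
on [3/2, 5/2): 5*t**(5/2)/2
on [5/2, 4): t**(7/2)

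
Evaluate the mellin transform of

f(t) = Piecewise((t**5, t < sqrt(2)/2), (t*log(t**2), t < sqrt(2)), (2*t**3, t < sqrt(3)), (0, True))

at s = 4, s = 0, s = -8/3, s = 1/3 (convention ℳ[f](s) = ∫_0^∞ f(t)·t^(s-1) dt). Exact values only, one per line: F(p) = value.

strip the shared t-power: t**4 on [0, sqrt(2)/2); log(t**2) on [sqrt(2)/2, sqrt(2)); 2*t**2 on [sqrt(2), sqrt(3))
invert the power substitution to get t**2 on [0, 1/2); log(t) on [1/2, 2); 2*t on [2, 3)
decompose at sqrt(2)/2, sqrt(2); ℳ[f](s) sums the 3 pieces' integrals
for t in [0, sqrt(2)/2): the term is ∫ t**5·t^(s-1)
segment sqrt(2)/2 to sqrt(2) holds t*log(t**2); add its integral
segment sqrt(2) to sqrt(3) holds 2*t**3; add its integral

F(4) = sqrt(2)*(-130649 + 41580*log(2) + 194400*sqrt(6))/50400
F(0) = sqrt(2)*(-277 + 180*log(2) + 120*sqrt(6))/120
F(-8/3) = 3*2**(5/6)*(-742*2**(1/3) - log(2**(35*2**(1/3) + 140)) + 193 + 700*6**(1/6))/700
F(1/3) = 3*2**(1/3)*(-496*2**(1/3) + 125 + log(2**(80 + 160*2**(1/3))) + 192*6**(2/3))/640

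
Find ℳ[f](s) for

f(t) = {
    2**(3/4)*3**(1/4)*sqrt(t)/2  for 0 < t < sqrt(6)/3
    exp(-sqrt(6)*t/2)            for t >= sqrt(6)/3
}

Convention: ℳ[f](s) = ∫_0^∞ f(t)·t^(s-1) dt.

reversing the power substitution: 2**(3/4)*3**(1/4)*t**(1/4)/2 on [0, 2/3); exp(-sqrt(6)*sqrt(t)/2) on [2/3, ∞)
invert the common scale on t to get t**(1/4) on [0, 1); exp(-sqrt(t)) on [1, ∞)
strip the power substitution: sqrt(t) on [0, 1); exp(-t) on [1, ∞)
treat the 2 regions marked off by sqrt(6)/3 separately and sum
for t in [0, sqrt(6)/3): the term is ∫ 2**(3/4)*3**(1/4)*sqrt(t)/2·t^(s-1)
on [sqrt(6)/3, ∞): add ∫ exp(-sqrt(6)*t/2)·t^(s-1) dt

(sqrt(6)/3)**s*((2*s + 1)*uppergamma(s, 1) + 2)/(2*s + 1)
  Re(s) > -1/2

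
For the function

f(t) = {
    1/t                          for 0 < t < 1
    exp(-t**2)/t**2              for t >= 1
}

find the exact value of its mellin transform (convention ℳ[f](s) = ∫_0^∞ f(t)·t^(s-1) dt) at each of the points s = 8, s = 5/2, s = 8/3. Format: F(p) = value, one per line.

reversing the shared t-power: 1 on [0, 1); exp(-t**2)/t on [1, ∞)
reversing the shared t-power: t on [0, 1); exp(-t**2) on [1, ∞)
peel off the power substitution: sqrt(t) on [0, 1); exp(-t) on [1, ∞)
f breaks at 1 into 2 integrals to sum
[0, 1) adds the kernel integral of 1/t
∫ over [1, ∞) of exp(-t**2)/t**2·t^(s-1) joins the sum

F(8) = 1/7 + 5*exp(-1)/2
F(5/2) = uppergamma(1/4, 1)/2 + 2/3
F(8/3) = uppergamma(1/3, 1)/2 + 3/5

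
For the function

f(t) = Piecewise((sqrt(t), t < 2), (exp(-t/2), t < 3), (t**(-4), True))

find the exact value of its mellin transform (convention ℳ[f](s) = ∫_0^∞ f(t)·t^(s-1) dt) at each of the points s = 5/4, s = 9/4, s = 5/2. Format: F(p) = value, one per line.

F(5/4) = -2*2**(1/4)*uppergamma(5/4, 3/2) + 4*3**(1/4)/297 + 2*2**(1/4)*uppergamma(5/4, 1) + 8*2**(3/4)/7
F(9/4) = -4*2**(1/4)*uppergamma(9/4, 3/2) + 4*3**(1/4)/63 + 16*2**(3/4)/11 + 4*2**(1/4)*uppergamma(9/4, 1)
F(5/2) = -12*sqrt(3)*exp(-3/2) - 3*sqrt(2)*sqrt(pi)*erfc(sqrt(6)/2) + 2*sqrt(3)/27 + 3*sqrt(2)*sqrt(pi)*erfc(1) + 8/3 + 10*sqrt(2)*exp(-1)

integrate the 3 segments split at 2, 3, then add the results
piece [0, 2): integrate sqrt(t) against the kernel
on [2, 3) integrate f = exp(-t/2) against the kernel
[3, ∞) adds the kernel integral of t**(-4)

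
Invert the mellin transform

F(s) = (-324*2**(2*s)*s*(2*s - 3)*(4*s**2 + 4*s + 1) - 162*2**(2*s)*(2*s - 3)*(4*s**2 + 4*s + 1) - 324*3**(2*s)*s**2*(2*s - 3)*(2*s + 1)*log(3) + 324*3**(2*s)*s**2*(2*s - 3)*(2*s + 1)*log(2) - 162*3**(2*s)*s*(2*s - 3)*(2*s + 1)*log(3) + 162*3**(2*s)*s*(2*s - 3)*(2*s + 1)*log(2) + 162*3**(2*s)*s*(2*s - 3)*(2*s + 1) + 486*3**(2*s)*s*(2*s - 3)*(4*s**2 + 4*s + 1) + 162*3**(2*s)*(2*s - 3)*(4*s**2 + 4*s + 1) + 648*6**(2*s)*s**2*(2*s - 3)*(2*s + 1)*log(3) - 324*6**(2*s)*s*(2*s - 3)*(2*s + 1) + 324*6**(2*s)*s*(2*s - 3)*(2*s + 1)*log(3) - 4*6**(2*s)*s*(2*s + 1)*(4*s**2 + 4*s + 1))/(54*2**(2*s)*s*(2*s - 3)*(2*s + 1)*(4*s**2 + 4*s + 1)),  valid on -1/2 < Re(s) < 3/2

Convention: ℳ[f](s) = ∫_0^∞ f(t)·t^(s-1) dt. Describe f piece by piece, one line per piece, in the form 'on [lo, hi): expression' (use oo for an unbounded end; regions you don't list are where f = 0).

invert the power substitution to get t on [0, 1); t + 3 on [1, 3/2); t*log(t) on [3/2, 3); …
slice at 1, 9/4, 9, transform all 4 pieces, and sum them
∫ sqrt(t)·t^(s-1) over [0, 1)
on [1, 9/4) integrate f = (sqrt(t) + 3) against the kernel
on [9/4, 9) integrate f = sqrt(t)*log(sqrt(t)) against the kernel
segment 9 to ∞ holds t**(-3/2); add its integral

on [0, 1): sqrt(t)
on [1, 9/4): sqrt(t) + 3
on [9/4, 9): sqrt(t)*log(sqrt(t))
on [9, oo): t**(-3/2)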